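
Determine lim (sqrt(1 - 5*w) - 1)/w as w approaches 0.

-5/2

A 0/0 form; rationalise with √(1 - 5w) + √1. This collapses the numerator to -5w, leaving -5/(√(1 - 5w) + √1) → -5/(2√1) = -5/2.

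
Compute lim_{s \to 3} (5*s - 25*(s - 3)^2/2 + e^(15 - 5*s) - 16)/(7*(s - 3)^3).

Direct substitution gives 0/0.
Apply L'Hôpital: lim (-25*s - 5*e^(15 - 5*s) + 80)/(21*(s - 3)^2), still 0/0.
Apply L'Hôpital: lim (25*e^(15 - 5*s) - 25)/(42*s - 126), still 0/0.
After 3 applications of L'Hôpital's rule the quotient is (-125*e^(15 - 5*s))/(42); substituting s = 3 gives -125/42.

-125/42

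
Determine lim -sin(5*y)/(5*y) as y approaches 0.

Substitution gives 0/0.
Write it as (5/(-5))·sin(5y)/(5y); since sin(u)/u → 1, the limit is -1.

-1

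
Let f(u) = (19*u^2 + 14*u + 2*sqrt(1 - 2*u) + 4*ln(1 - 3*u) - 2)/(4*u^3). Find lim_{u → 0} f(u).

Substitution gives 0/0 (the numerator vanishes to order 3).
Expand each term to order u^3: the coefficient of u^3 in 4·ln(1 - 3u) is -36 and in 2·√(1 - 2u) is -1.
Lower-order terms cancel with the polynomial part, so the numerator is (-37)·u^3 + o(u^3), and the limit is (-37)/(4) = -37/4.

-37/4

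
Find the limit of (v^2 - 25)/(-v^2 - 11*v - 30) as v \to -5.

10

Direct substitution gives 0/0, so factor. Both numerator and denominator have (v + 5) as a factor.
After cancelling, the expression reduces to (v - 5)/(-v - 6).
Substituting v = -5 gives 10.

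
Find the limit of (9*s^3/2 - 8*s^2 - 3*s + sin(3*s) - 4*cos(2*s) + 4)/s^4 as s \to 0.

Substitution gives 0/0 (the numerator vanishes to order 4).
Expand each term to order s^4: the coefficient of s^4 in -4·cos(2s) is -8/3 and in sin(3s) is 0.
Lower-order terms cancel with the polynomial part, so the numerator is (-8/3)·s^4 + o(s^4), and the limit is (-8/3)/(1) = -8/3.

-8/3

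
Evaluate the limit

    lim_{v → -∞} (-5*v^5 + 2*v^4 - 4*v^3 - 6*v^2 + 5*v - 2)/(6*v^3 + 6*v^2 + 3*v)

The numerator has higher degree (5 > 3); the quotient behaves like (-5/(6))·v^2 for large |v|.
As v → −∞ this diverges to -∞.

-∞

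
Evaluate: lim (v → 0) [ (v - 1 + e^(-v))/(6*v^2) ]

1/12

Direct substitution gives 0/0.
Apply L'Hôpital: lim (1 - e^(-v))/(12*v), still 0/0.
After 2 applications of L'Hôpital's rule the quotient is (e^(-v))/(12); substituting v = 0 gives 1/12.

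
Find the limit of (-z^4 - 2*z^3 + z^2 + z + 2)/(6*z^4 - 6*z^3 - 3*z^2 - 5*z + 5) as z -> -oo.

-1/6

Numerator and denominator both have degree 4.
Dividing every term by z^4, all lower-order terms vanish and the limit is the ratio of leading coefficients, -1/(6) = -1/6.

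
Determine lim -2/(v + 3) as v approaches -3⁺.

-∞

As v → -3⁺, (v + 3) → 0⁺, so (v + 3)^1 → 0⁺ and -2/(v + 3)^1 → -∞.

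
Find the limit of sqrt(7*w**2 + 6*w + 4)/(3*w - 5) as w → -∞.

For large |w|, √(7*w^2 + 6*w + 4) ≈ √7·|w| and the denominator ≈ 3w.
Since w → −∞, |w| = −w, giving −√7/(3) = -√(7)/3.

-√(7)/3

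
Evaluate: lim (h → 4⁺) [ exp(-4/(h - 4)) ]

As h → 4⁺, -4/(h - 4) → −∞, so e^(-4/(h - 4)) → 0.

0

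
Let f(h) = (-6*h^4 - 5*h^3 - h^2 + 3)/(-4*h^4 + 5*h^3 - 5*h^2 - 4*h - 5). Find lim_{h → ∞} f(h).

Numerator and denominator both have degree 4.
Dividing every term by h^4, all lower-order terms vanish and the limit is the ratio of leading coefficients, -6/(-4) = 3/2.

3/2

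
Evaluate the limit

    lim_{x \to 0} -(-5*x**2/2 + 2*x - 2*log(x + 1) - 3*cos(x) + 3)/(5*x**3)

2/15

Substitution gives 0/0 (the numerator vanishes to order 3).
Expand each term to order x^3: the coefficient of x^3 in -3·cos(x) is 0 and in -2·ln(1 + x) is -2/3.
Lower-order terms cancel with the polynomial part, so the numerator is (-2/3)·x^3 + o(x^3), and the limit is (-2/3)/(-5) = 2/15.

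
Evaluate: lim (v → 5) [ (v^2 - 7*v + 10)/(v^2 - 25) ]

Since v = 5 makes numerator and denominator zero, (v - 5) divides both.
Cancelling it gives (v - 2)/(v + 5); now plug in v = 5 to get 3/10.

3/10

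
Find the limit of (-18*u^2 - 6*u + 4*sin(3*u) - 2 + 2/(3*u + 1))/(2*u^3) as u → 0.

Substitution gives 0/0 (the numerator vanishes to order 3).
Expand each term to order u^3: the coefficient of u^3 in 2·1/(1 + 3u) is -54 and in 4·sin(3u) is -18.
Lower-order terms cancel with the polynomial part, so the numerator is (-72)·u^3 + o(u^3), and the limit is (-72)/(2) = -36.

-36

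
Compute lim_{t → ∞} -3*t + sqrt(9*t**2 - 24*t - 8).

-4

This has the form ∞ − ∞. Multiply and divide by the conjugate √(9*t^2 - 24*t - 8) + 3t.
That gives (-24t - 8) / (√(9*t^2 - 24*t - 8) + 3t).
Divide numerator and denominator by t: the limit is -24/(2·3) = -4.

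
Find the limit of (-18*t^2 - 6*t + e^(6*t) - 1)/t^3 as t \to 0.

36

Direct substitution gives 0/0.
Apply L'Hôpital: lim (-36*t + 6*e^(6*t) - 6)/(3*t^2), still 0/0.
Apply L'Hôpital: lim (36*e^(6*t) - 36)/(6*t), still 0/0.
After 3 applications of L'Hôpital's rule the quotient is (216*e^(6*t))/(6); substituting t = 0 gives 36.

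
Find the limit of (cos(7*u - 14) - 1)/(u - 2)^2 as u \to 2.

-49/2

Direct substitution gives 0/0.
Apply L'Hôpital: lim (-7*sin(7*u - 14))/(2*u - 4), still 0/0.
After 2 applications of L'Hôpital's rule the quotient is (-49*cos(7*u - 14))/(2); substituting u = 2 gives -49/2.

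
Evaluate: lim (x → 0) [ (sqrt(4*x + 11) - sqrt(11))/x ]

2*√(11)/11

A 0/0 form; rationalise with √(11 + 4x) + √11. This collapses the numerator to 4x, leaving 4/(√(11 + 4x) + √11) → 4/(2√11) = 2*√(11)/11.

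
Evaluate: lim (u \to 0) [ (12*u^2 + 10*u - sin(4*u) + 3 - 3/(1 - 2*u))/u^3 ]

-40/3

Substitution gives 0/0 (the numerator vanishes to order 3).
Expand each term to order u^3: the coefficient of u^3 in −sin(4u) is 32/3 and in -3·1/(1 - 2u) is -24.
Lower-order terms cancel with the polynomial part, so the numerator is (-40/3)·u^3 + o(u^3), and the limit is (-40/3)/(1) = -40/3.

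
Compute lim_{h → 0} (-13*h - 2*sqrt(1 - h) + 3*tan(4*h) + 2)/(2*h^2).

1/8

Substitution gives 0/0 (the numerator vanishes to order 2).
Expand each term to order h^2: the coefficient of h^2 in -2·√(1 - h) is 1/4 and in 3·tan(4h) is 0.
Lower-order terms cancel with the polynomial part, so the numerator is (1/4)·h^2 + o(h^2), and the limit is (1/4)/(2) = 1/8.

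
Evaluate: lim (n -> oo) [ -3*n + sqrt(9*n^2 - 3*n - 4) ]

-1/2

This has the form ∞ − ∞. Multiply and divide by the conjugate √(9*n^2 - 3*n - 4) + 3n.
That gives (-3n - 4) / (√(9*n^2 - 3*n - 4) + 3n).
Divide numerator and denominator by n: the limit is -3/(2·3) = -1/2.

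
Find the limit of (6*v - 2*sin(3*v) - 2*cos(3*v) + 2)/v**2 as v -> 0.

9

Substitution gives 0/0 (the numerator vanishes to order 2).
Expand each term to order v^2: the coefficient of v^2 in -2·cos(3v) is 9 and in -2·sin(3v) is 0.
Lower-order terms cancel with the polynomial part, so the numerator is (9)·v^2 + o(v^2), and the limit is (9)/(1) = 9.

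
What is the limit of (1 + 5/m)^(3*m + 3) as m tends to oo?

The base → 1 and the exponent → ∞: a 1^∞ form.
Take logarithms: (3m + 3)·ln(1 + 5/m). Since ln(1+u) ~ u for small u, this behaves like (3m)·(5/m) → 15.
So the limit is e^(15).

e^(15)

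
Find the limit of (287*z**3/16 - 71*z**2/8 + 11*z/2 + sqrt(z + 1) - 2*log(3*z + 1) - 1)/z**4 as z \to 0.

Substitution gives 0/0 (the numerator vanishes to order 4).
Expand each term to order z^4: the coefficient of z^4 in √(1 + z) is -5/128 and in -2·ln(1 + 3z) is 81/2.
Lower-order terms cancel with the polynomial part, so the numerator is (5179/128)·z^4 + o(z^4), and the limit is (5179/128)/(1) = 5179/128.

5179/128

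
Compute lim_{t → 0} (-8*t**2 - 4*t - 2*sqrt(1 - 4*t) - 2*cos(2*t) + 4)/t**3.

8

Substitution gives 0/0 (the numerator vanishes to order 3).
Expand each term to order t^3: the coefficient of t^3 in -2·√(1 - 4t) is 8 and in -2·cos(2t) is 0.
Lower-order terms cancel with the polynomial part, so the numerator is (8)·t^3 + o(t^3), and the limit is (8)/(1) = 8.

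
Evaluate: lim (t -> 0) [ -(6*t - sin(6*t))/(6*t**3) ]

Direct substitution gives 0/0.
Apply L'Hôpital: lim (6 - 6*cos(6*t))/(-18*t^2), still 0/0.
Apply L'Hôpital: lim (36*sin(6*t))/(-36*t), still 0/0.
After 3 applications of L'Hôpital's rule the quotient is (216*cos(6*t))/(-36); substituting t = 0 gives -6.

-6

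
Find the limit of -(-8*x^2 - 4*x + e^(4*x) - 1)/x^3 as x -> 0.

Direct substitution gives 0/0.
Apply L'Hôpital: lim (-16*x + 4*e^(4*x) - 4)/(-3*x^2), still 0/0.
Apply L'Hôpital: lim (16*e^(4*x) - 16)/(-6*x), still 0/0.
After 3 applications of L'Hôpital's rule the quotient is (64*e^(4*x))/(-6); substituting x = 0 gives -32/3.

-32/3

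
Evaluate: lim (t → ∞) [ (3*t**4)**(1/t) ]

Base → ∞ and exponent → 0: an ∞^0 form.
Take logs: (1/t)·ln(3·t^4) = (ln 3 + 4·ln t)/t → 0.
So the limit is e^0 = 1.

1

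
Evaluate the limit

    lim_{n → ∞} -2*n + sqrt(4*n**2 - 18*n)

This has the form ∞ − ∞. Multiply and divide by the conjugate √(4*n^2 - 18*n) + 2n.
That gives (-18n) / (√(4*n^2 - 18*n) + 2n).
Divide numerator and denominator by n: the limit is -18/(2·2) = -9/2.

-9/2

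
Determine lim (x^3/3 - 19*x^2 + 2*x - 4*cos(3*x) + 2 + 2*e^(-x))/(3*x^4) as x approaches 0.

-161/36

Substitution gives 0/0; apply L'Hôpital's rule 4 times.
After differentiating numerator and denominator 4 times the quotient is (-324*cos(3*x) + 2*e^(-x))/(72); at x = 0 this is -161/36.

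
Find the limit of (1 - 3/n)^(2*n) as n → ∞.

Let L be the limit and take ln: ln L = lim (2n)·ln(1 - 3/n) = lim (2n)·(-3/n + O(1/n²)) = -6.
Hence L = e^(-6).

e^(-6)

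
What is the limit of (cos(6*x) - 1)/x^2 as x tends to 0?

-18

Direct substitution gives 0/0.
Apply L'Hôpital: lim (-6*sin(6*x))/(2*x), still 0/0.
After 2 applications of L'Hôpital's rule the quotient is (-36*cos(6*x))/(2); substituting x = 0 gives -18.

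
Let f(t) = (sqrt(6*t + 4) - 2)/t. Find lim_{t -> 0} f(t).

Substitution gives 0/0. Multiply numerator and denominator by the conjugate √(4 + 6t) + √4.
The numerator becomes (4 + 6t) − 4 = 6t, so the expression simplifies to 6/(√(4 + 6t) + √4).
Letting t → 0 gives 6/(2√4) = 3/2.

3/2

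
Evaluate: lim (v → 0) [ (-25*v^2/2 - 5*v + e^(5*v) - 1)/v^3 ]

125/6

Direct substitution gives 0/0.
Apply L'Hôpital: lim (-25*v + 5*e^(5*v) - 5)/(3*v^2), still 0/0.
Apply L'Hôpital: lim (25*e^(5*v) - 25)/(6*v), still 0/0.
After 3 applications of L'Hôpital's rule the quotient is (125*e^(5*v))/(6); substituting v = 0 gives 125/6.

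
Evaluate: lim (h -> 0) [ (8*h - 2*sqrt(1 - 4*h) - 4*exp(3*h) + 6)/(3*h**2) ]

Substitution gives 0/0; apply L'Hôpital's rule 2 times.
After differentiating numerator and denominator 2 times the quotient is (-36*e^(3*h) + 8/(1 - 4*h)^(3/2))/(6); at h = 0 this is -14/3.

-14/3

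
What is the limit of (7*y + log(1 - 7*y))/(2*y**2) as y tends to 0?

-49/4

Direct substitution gives 0/0.
Apply L'Hôpital: lim (7 - 7/(1 - 7*y))/(4*y), still 0/0.
After 2 applications of L'Hôpital's rule the quotient is (-49/(1 - 7*y)^2)/(4); substituting y = 0 gives -49/4.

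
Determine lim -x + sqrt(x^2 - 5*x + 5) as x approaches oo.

-5/2

An ∞ − ∞ form. Rationalising with the conjugate, the difference becomes (-5x + 5) / (√(x^2 - 5*x + 5) + x).
For large x the denominator behaves like 2·x, so the quotient tends to -5/2 = -5/2.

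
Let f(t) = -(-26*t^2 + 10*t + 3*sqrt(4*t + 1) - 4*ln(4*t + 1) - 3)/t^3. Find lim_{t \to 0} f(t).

Substitution gives 0/0; apply L'Hôpital's rule 3 times.
After differentiating numerator and denominator 3 times the quotient is (-512/(4*t + 1)^3 + 72/(4*t + 1)^(5/2))/(-6); at t = 0 this is 220/3.

220/3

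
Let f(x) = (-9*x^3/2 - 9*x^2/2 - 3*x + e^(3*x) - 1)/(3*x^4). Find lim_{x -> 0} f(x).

Direct substitution gives 0/0.
Apply L'Hôpital: lim (-27*x^2/2 - 9*x + 3*e^(3*x) - 3)/(12*x^3), still 0/0.
Apply L'Hôpital: lim (-27*x + 9*e^(3*x) - 9)/(36*x^2), still 0/0.
Apply L'Hôpital: lim (27*e^(3*x) - 27)/(72*x), still 0/0.
After 4 applications of L'Hôpital's rule the quotient is (81*e^(3*x))/(72); substituting x = 0 gives 9/8.

9/8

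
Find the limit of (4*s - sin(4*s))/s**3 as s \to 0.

Direct substitution gives 0/0.
Apply L'Hôpital: lim (4 - 4*cos(4*s))/(3*s^2), still 0/0.
Apply L'Hôpital: lim (16*sin(4*s))/(6*s), still 0/0.
After 3 applications of L'Hôpital's rule the quotient is (64*cos(4*s))/(6); substituting s = 0 gives 32/3.

32/3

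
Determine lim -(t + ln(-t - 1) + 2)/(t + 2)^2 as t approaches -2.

Direct substitution gives 0/0.
Apply L'Hôpital: lim (1 - 1/(-t - 1))/(-2*t - 4), still 0/0.
After 2 applications of L'Hôpital's rule the quotient is (-1/(-t - 1)^2)/(-2); substituting t = -2 gives 1/2.

1/2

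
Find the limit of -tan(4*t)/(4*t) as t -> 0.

Substitution gives 0/0.
Since tan(u)/u → 1 as u → 0, tan(4t)/(4t) → 1 and the limit is 4/(-4) = -1.

-1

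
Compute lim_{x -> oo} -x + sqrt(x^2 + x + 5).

1/2

This has the form ∞ − ∞. Multiply and divide by the conjugate √(x^2 + x + 5) + x.
That gives (x + 5) / (√(x^2 + x + 5) + x).
Divide numerator and denominator by x: the limit is 1/(2·1) = 1/2.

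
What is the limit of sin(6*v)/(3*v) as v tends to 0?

Substitution gives 0/0.
Write it as (6/3)·sin(6v)/(6v); since sin(u)/u → 1, the limit is 2.

2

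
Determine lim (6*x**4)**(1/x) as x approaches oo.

Base → ∞ and exponent → 0: an ∞^0 form.
Take logs: (1/x)·ln(6·x^4) = (ln 6 + 4·ln x)/x → 0.
So the limit is e^0 = 1.

1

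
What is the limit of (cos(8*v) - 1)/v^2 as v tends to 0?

Direct substitution gives 0/0.
Apply L'Hôpital: lim (-8*sin(8*v))/(2*v), still 0/0.
After 2 applications of L'Hôpital's rule the quotient is (-64*cos(8*v))/(2); substituting v = 0 gives -32.

-32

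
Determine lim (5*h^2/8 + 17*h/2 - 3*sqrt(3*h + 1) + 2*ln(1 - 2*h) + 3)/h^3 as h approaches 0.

Substitution gives 0/0; apply L'Hôpital's rule 3 times.
After differentiating numerator and denominator 3 times the quotient is (-243/(8*(3*h + 1)^(5/2)) + 32/(2*h - 1)^3)/(6); at h = 0 this is -499/48.

-499/48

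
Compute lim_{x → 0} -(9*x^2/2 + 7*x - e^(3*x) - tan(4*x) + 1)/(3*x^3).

155/18

Substitution gives 0/0; apply L'Hôpital's rule 3 times.
After differentiating numerator and denominator 3 times the quotient is (-27*e^(3*x) - 384*tan(4*x)^4 - 512*tan(4*x)^2 - 128)/(-18); at x = 0 this is 155/18.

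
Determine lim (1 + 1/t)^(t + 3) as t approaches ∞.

Write it as [(1 + 1/t)^t]^(1) · (1 + 1/t)^(3). The bracketed term tends to e^(1) and the second factor to 1, so the limit is e^(1).

e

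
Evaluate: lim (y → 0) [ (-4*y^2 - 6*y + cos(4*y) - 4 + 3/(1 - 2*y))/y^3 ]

Substitution gives 0/0; apply L'Hôpital's rule 3 times.
After differentiating numerator and denominator 3 times the quotient is (64*sin(4*y) + 144/(2*y - 1)^4)/(6); at y = 0 this is 24.

24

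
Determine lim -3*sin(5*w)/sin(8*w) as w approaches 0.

-15/8

Substitution gives 0/0.
Divide numerator and denominator by w: sin(5w)/w → 5 and sin(8w)/w → 8, so the limit is -3·5/8 = -15/8.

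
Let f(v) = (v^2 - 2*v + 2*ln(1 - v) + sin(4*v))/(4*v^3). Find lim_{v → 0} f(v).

Substitution gives 0/0 (the numerator vanishes to order 3).
Expand each term to order v^3: the coefficient of v^3 in 2·ln(1 - v) is -2/3 and in sin(4v) is -32/3.
Lower-order terms cancel with the polynomial part, so the numerator is (-34/3)·v^3 + o(v^3), and the limit is (-34/3)/(4) = -17/6.

-17/6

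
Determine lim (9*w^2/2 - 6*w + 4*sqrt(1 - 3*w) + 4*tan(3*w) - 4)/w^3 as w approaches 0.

117/4

Substitution gives 0/0 (the numerator vanishes to order 3).
Expand each term to order w^3: the coefficient of w^3 in 4·tan(3w) is 36 and in 4·√(1 - 3w) is -27/4.
Lower-order terms cancel with the polynomial part, so the numerator is (117/4)·w^3 + o(w^3), and the limit is (117/4)/(1) = 117/4.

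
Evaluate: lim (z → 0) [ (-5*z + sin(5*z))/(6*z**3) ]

Direct substitution gives 0/0.
Apply L'Hôpital: lim (5*cos(5*z) - 5)/(18*z^2), still 0/0.
Apply L'Hôpital: lim (-25*sin(5*z))/(36*z), still 0/0.
After 3 applications of L'Hôpital's rule the quotient is (-125*cos(5*z))/(36); substituting z = 0 gives -125/36.

-125/36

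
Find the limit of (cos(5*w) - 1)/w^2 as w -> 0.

Direct substitution gives 0/0.
Apply L'Hôpital: lim (-5*sin(5*w))/(2*w), still 0/0.
After 2 applications of L'Hôpital's rule the quotient is (-25*cos(5*w))/(2); substituting w = 0 gives -25/2.

-25/2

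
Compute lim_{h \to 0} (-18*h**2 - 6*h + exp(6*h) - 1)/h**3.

36

Direct substitution gives 0/0.
Apply L'Hôpital: lim (-36*h + 6*e^(6*h) - 6)/(3*h^2), still 0/0.
Apply L'Hôpital: lim (36*e^(6*h) - 36)/(6*h), still 0/0.
After 3 applications of L'Hôpital's rule the quotient is (216*e^(6*h))/(6); substituting h = 0 gives 36.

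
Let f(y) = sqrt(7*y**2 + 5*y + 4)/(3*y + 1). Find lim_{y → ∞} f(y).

√(7)/3

For large |y|, √(7*y^2 + 5*y + 4) ≈ √7·|y| and the denominator ≈ 3y.
Since y → +∞, |y| = y, giving √7/(3) = √(7)/3.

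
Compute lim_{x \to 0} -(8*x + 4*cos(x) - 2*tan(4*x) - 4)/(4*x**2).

1/2

Substitution gives 0/0; apply L'Hôpital's rule 2 times.
After differentiating numerator and denominator 2 times the quotient is (-4*cos(x) - 64*tan(4*x)/cos(4*x)^2)/(-8); at x = 0 this is 1/2.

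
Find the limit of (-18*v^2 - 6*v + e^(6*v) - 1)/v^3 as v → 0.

Direct substitution gives 0/0.
Apply L'Hôpital: lim (-36*v + 6*e^(6*v) - 6)/(3*v^2), still 0/0.
Apply L'Hôpital: lim (36*e^(6*v) - 36)/(6*v), still 0/0.
After 3 applications of L'Hôpital's rule the quotient is (216*e^(6*v))/(6); substituting v = 0 gives 36.

36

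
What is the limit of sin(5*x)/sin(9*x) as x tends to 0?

Substitution gives 0/0.
Divide numerator and denominator by x: sin(5x)/x → 5 and sin(9x)/x → 9, so the limit is 1·5/9 = 5/9.

5/9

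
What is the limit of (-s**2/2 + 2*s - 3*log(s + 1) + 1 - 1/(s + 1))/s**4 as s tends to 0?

-1/4

Substitution gives 0/0 (the numerator vanishes to order 4).
Expand each term to order s^4: the coefficient of s^4 in −1/(1 + s) is -1 and in -3·ln(1 + s) is 3/4.
Lower-order terms cancel with the polynomial part, so the numerator is (-1/4)·s^4 + o(s^4), and the limit is (-1/4)/(1) = -1/4.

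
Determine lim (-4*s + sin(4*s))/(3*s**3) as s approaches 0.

Direct substitution gives 0/0.
Apply L'Hôpital: lim (4*cos(4*s) - 4)/(9*s^2), still 0/0.
Apply L'Hôpital: lim (-16*sin(4*s))/(18*s), still 0/0.
After 3 applications of L'Hôpital's rule the quotient is (-64*cos(4*s))/(18); substituting s = 0 gives -32/9.

-32/9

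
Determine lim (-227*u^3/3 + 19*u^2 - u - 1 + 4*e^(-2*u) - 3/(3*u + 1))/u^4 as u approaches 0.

-721/3

Substitution gives 0/0 (the numerator vanishes to order 4).
Expand each term to order u^4: the coefficient of u^4 in 4·e^(-2u) is 8/3 and in -3·1/(1 + 3u) is -243.
Lower-order terms cancel with the polynomial part, so the numerator is (-721/3)·u^4 + o(u^4), and the limit is (-721/3)/(1) = -721/3.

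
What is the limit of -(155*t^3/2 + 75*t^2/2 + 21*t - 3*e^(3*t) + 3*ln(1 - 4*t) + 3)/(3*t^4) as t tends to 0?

539/8

Substitution gives 0/0; apply L'Hôpital's rule 4 times.
After differentiating numerator and denominator 4 times the quotient is (-243*e^(3*t) - 4608/(4*t - 1)^4)/(-72); at t = 0 this is 539/8.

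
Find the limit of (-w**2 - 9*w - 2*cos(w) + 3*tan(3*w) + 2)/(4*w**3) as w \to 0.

Substitution gives 0/0 (the numerator vanishes to order 3).
Expand each term to order w^3: the coefficient of w^3 in 3·tan(3w) is 27 and in -2·cos(w) is 0.
Lower-order terms cancel with the polynomial part, so the numerator is (27)·w^3 + o(w^3), and the limit is (27)/(4) = 27/4.

27/4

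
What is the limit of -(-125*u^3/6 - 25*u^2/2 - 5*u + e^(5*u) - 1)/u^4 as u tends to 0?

Direct substitution gives 0/0.
Apply L'Hôpital: lim (-125*u^2/2 - 25*u + 5*e^(5*u) - 5)/(-4*u^3), still 0/0.
Apply L'Hôpital: lim (-125*u + 25*e^(5*u) - 25)/(-12*u^2), still 0/0.
Apply L'Hôpital: lim (125*e^(5*u) - 125)/(-24*u), still 0/0.
After 4 applications of L'Hôpital's rule the quotient is (625*e^(5*u))/(-24); substituting u = 0 gives -625/24.

-625/24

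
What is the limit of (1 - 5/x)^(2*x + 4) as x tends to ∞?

Write it as [(1 - 5/x)^x]^(2) · (1 - 5/x)^(4). The bracketed term tends to e^(-5) and the second factor to 1, so the limit is e^(-10).

e^(-10)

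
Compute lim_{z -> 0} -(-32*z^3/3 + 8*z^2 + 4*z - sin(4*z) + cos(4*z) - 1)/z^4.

Substitution gives 0/0 (the numerator vanishes to order 4).
Expand each term to order z^4: the coefficient of z^4 in −sin(4z) is 0 and in cos(4z) is 32/3.
Lower-order terms cancel with the polynomial part, so the numerator is (32/3)·z^4 + o(z^4), and the limit is (32/3)/(-1) = -32/3.

-32/3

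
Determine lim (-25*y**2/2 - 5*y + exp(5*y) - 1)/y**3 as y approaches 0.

125/6

Direct substitution gives 0/0.
Apply L'Hôpital: lim (-25*y + 5*e^(5*y) - 5)/(3*y^2), still 0/0.
Apply L'Hôpital: lim (25*e^(5*y) - 25)/(6*y), still 0/0.
After 3 applications of L'Hôpital's rule the quotient is (125*e^(5*y))/(6); substituting y = 0 gives 125/6.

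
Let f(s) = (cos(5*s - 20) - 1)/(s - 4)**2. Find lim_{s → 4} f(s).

-25/2

Direct substitution gives 0/0.
Apply L'Hôpital: lim (-5*sin(5*s - 20))/(2*s - 8), still 0/0.
After 2 applications of L'Hôpital's rule the quotient is (-25*cos(5*s - 20))/(2); substituting s = 4 gives -25/2.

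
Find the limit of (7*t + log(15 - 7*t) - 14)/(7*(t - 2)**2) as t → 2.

-7/2

Direct substitution gives 0/0.
Apply L'Hôpital: lim (7 - 7/(15 - 7*t))/(14*t - 28), still 0/0.
After 2 applications of L'Hôpital's rule the quotient is (-49/(15 - 7*t)^2)/(14); substituting t = 2 gives -7/2.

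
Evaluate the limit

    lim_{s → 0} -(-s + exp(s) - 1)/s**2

-1/2

Direct substitution gives 0/0.
Apply L'Hôpital: lim (e^(s) - 1)/(-2*s), still 0/0.
After 2 applications of L'Hôpital's rule the quotient is (e^(s))/(-2); substituting s = 0 gives -1/2.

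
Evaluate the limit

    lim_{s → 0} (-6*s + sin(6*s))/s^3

Direct substitution gives 0/0.
Apply L'Hôpital: lim (6*cos(6*s) - 6)/(3*s^2), still 0/0.
Apply L'Hôpital: lim (-36*sin(6*s))/(6*s), still 0/0.
After 3 applications of L'Hôpital's rule the quotient is (-216*cos(6*s))/(6); substituting s = 0 gives -36.

-36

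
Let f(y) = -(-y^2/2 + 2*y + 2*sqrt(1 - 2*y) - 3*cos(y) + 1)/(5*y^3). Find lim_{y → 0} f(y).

Substitution gives 0/0; apply L'Hôpital's rule 3 times.
After differentiating numerator and denominator 3 times the quotient is (-3*sin(y) - 6/(1 - 2*y)^(5/2))/(-30); at y = 0 this is 1/5.

1/5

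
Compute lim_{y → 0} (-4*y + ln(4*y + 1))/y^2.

-8

Direct substitution gives 0/0.
Apply L'Hôpital: lim (-4 + 4/(4*y + 1))/(2*y), still 0/0.
After 2 applications of L'Hôpital's rule the quotient is (-16/(4*y + 1)^2)/(2); substituting y = 0 gives -8.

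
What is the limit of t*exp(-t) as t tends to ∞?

Write as t^1/e^{1t}, an ∞/∞ form.
Exponential growth dominates any polynomial, so repeated L'Hôpital (or the standard result) gives 0.

0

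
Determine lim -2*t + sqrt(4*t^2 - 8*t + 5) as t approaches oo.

-2

An ∞ − ∞ form. Rationalising with the conjugate, the difference becomes (-8t + 5) / (√(4*t^2 - 8*t + 5) + 2t).
For large t the denominator behaves like 2·2t, so the quotient tends to -8/4 = -2.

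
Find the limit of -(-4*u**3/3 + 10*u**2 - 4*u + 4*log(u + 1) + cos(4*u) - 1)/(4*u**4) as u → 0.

-29/12

Substitution gives 0/0; apply L'Hôpital's rule 4 times.
After differentiating numerator and denominator 4 times the quotient is (256*cos(4*u) - 24/(u + 1)^4)/(-96); at u = 0 this is -29/12.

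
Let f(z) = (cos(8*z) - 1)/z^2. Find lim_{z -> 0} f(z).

Direct substitution gives 0/0.
Apply L'Hôpital: lim (-8*sin(8*z))/(2*z), still 0/0.
After 2 applications of L'Hôpital's rule the quotient is (-64*cos(8*z))/(2); substituting z = 0 gives -32.

-32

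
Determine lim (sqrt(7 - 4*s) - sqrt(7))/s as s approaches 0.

-2*√(7)/7

Substitution gives 0/0. Multiply numerator and denominator by the conjugate √(7 - 4s) + √7.
The numerator becomes (7 - 4s) − 7 = -4s, so the expression simplifies to -4/(√(7 - 4s) + √7).
Letting s → 0 gives -4/(2√7) = -2*√(7)/7.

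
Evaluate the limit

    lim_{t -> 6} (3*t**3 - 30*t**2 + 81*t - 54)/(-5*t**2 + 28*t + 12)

Direct substitution gives 0/0, so factor. Both numerator and denominator have (t - 6) as a factor.
After cancelling, the expression reduces to (3*t^2 - 12*t + 9)/(-5*t - 2).
Substituting t = 6 gives -45/32.

-45/32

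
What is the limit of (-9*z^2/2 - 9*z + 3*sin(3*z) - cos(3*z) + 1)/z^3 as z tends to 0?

Substitution gives 0/0 (the numerator vanishes to order 3).
Expand each term to order z^3: the coefficient of z^3 in 3·sin(3z) is -27/2 and in −cos(3z) is 0.
Lower-order terms cancel with the polynomial part, so the numerator is (-27/2)·z^3 + o(z^3), and the limit is (-27/2)/(1) = -27/2.

-27/2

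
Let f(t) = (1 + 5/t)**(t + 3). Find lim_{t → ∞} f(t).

The base → 1 and the exponent → ∞: a 1^∞ form.
Take logarithms: (t + 3)·ln(1 + 5/t). Since ln(1+u) ~ u for small u, this behaves like (t)·(5/t) → 5.
So the limit is e^(5).

e^(5)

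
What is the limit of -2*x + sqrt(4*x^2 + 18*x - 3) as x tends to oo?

This has the form ∞ − ∞. Multiply and divide by the conjugate √(4*x^2 + 18*x - 3) + 2x.
That gives (18x - 3) / (√(4*x^2 + 18*x - 3) + 2x).
Divide numerator and denominator by x: the limit is 18/(2·2) = 9/2.

9/2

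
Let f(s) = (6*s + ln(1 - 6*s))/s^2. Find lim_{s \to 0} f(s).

Direct substitution gives 0/0.
Apply L'Hôpital: lim (6 - 6/(1 - 6*s))/(2*s), still 0/0.
After 2 applications of L'Hôpital's rule the quotient is (-36/(1 - 6*s)^2)/(2); substituting s = 0 gives -18.

-18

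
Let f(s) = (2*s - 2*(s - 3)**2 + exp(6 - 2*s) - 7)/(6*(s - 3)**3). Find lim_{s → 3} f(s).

-2/9

Direct substitution gives 0/0.
Apply L'Hôpital: lim (-4*s - 2*e^(6 - 2*s) + 14)/(18*(s - 3)^2), still 0/0.
Apply L'Hôpital: lim (4*e^(6 - 2*s) - 4)/(36*s - 108), still 0/0.
After 3 applications of L'Hôpital's rule the quotient is (-8*e^(6 - 2*s))/(36); substituting s = 3 gives -2/9.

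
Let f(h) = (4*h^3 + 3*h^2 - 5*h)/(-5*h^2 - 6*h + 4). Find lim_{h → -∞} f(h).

The numerator has higher degree (3 > 2); the quotient behaves like (4/(-5))·h^1 for large |h|.
As h → −∞ this diverges to ∞.

∞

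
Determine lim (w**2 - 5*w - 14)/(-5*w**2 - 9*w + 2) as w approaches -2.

-9/11

Direct substitution gives 0/0, so factor. Both numerator and denominator have (w + 2) as a factor.
After cancelling, the expression reduces to (w - 7)/(1 - 5*w).
Substituting w = -2 gives -9/11.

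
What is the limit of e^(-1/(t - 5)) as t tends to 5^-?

∞

As t → 5⁻, -1/(t - 5) → +∞, so e^(-1/(t - 5)) → ∞.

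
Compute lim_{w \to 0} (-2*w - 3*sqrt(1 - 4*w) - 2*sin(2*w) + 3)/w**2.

Substitution gives 0/0; apply L'Hôpital's rule 2 times.
After differentiating numerator and denominator 2 times the quotient is (8*sin(2*w) + 12/(1 - 4*w)^(3/2))/(2); at w = 0 this is 6.

6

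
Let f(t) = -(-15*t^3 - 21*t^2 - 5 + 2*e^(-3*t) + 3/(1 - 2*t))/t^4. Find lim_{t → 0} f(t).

-219/4

Substitution gives 0/0 (the numerator vanishes to order 4).
Expand each term to order t^4: the coefficient of t^4 in 3·1/(1 - 2t) is 48 and in 2·e^(-3t) is 27/4.
Lower-order terms cancel with the polynomial part, so the numerator is (219/4)·t^4 + o(t^4), and the limit is (219/4)/(-1) = -219/4.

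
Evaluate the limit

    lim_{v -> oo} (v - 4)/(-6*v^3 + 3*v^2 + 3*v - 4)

The denominator has degree 3 and the numerator degree 1. Dividing numerator and denominator by v^3 sends every term to 0 except the leading denominator term, so the limit is 0.

0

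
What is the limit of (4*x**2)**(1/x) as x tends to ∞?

Base → ∞ and exponent → 0: an ∞^0 form.
Take logs: (1/x)·ln(4·x^2) = (ln 4 + 2·ln x)/x → 0.
So the limit is e^0 = 1.

1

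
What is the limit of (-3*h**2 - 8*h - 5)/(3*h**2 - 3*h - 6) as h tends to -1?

Since h = -1 makes numerator and denominator zero, (h + 1) divides both.
Cancelling it gives (-3*h - 5)/(3*h - 6); now plug in h = -1 to get 2/9.

2/9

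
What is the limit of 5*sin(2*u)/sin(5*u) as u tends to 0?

2

Substitution gives 0/0.
Divide numerator and denominator by u: sin(2u)/u → 2 and sin(5u)/u → 5, so the limit is 5·2/5 = 2.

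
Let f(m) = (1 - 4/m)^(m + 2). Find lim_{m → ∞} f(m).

The base → 1 and the exponent → ∞: a 1^∞ form.
Take logarithms: (m + 2)·ln(1 - 4/m). Since ln(1+u) ~ u for small u, this behaves like (m)·(-4/m) → -4.
So the limit is e^(-4).

e^(-4)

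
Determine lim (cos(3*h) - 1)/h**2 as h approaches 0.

-9/2

Direct substitution gives 0/0.
Apply L'Hôpital: lim (-3*sin(3*h))/(2*h), still 0/0.
After 2 applications of L'Hôpital's rule the quotient is (-9*cos(3*h))/(2); substituting h = 0 gives -9/2.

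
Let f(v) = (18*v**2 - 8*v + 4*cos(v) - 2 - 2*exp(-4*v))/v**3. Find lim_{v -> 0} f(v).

64/3

Substitution gives 0/0; apply L'Hôpital's rule 3 times.
After differentiating numerator and denominator 3 times the quotient is (4*sin(v) + 128*e^(-4*v))/(6); at v = 0 this is 64/3.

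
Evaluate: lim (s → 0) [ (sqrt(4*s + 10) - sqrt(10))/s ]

Substitution gives 0/0. Multiply numerator and denominator by the conjugate √(10 + 4s) + √10.
The numerator becomes (10 + 4s) − 10 = 4s, so the expression simplifies to 4/(√(10 + 4s) + √10).
Letting s → 0 gives 4/(2√10) = √(10)/5.

√(10)/5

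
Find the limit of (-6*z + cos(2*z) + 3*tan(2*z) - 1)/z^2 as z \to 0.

-2

Substitution gives 0/0; apply L'Hôpital's rule 2 times.
After differentiating numerator and denominator 2 times the quotient is (-4*cos(2*z) + 24*tan(2*z)/cos(2*z)^2)/(2); at z = 0 this is -2.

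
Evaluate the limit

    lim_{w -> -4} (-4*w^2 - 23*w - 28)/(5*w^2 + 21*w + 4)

At w = -4 both the top and bottom vanish — a removable singularity. Factoring out (w + 4) from each leaves (-4*w - 7)/(5*w + 1), which at w = -4 equals -9/19.

-9/19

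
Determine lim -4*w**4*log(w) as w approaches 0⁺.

0

This is a 0·(−∞) form. Rewrite as -4·ln(w) / w^(−4) and apply L'Hôpital:
the derivative quotient is -4·(1/w) / (−4·w^(−5)) = (4/4)·w^4 → 0.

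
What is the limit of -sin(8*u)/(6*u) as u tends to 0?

Substitution gives 0/0.
Write it as (8/(-6))·sin(8u)/(8u); since sin(θ)/θ → 1, the limit is -4/3.

-4/3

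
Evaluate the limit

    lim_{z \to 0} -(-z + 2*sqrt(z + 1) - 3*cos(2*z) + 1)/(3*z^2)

Substitution gives 0/0 (the numerator vanishes to order 2).
Expand each term to order z^2: the coefficient of z^2 in -3·cos(2z) is 6 and in 2·√(1 + z) is -1/4.
Lower-order terms cancel with the polynomial part, so the numerator is (23/4)·z^2 + o(z^2), and the limit is (23/4)/(-3) = -23/12.

-23/12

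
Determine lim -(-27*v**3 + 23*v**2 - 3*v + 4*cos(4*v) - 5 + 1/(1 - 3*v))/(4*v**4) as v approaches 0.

Substitution gives 0/0 (the numerator vanishes to order 4).
Expand each term to order v^4: the coefficient of v^4 in 4·cos(4v) is 128/3 and in 1/(1 - 3v) is 81.
Lower-order terms cancel with the polynomial part, so the numerator is (371/3)·v^4 + o(v^4), and the limit is (371/3)/(-4) = -371/12.

-371/12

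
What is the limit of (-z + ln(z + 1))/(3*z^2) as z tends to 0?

Direct substitution gives 0/0.
Apply L'Hôpital: lim (-1 + 1/(z + 1))/(6*z), still 0/0.
After 2 applications of L'Hôpital's rule the quotient is (-1/(z + 1)^2)/(6); substituting z = 0 gives -1/6.

-1/6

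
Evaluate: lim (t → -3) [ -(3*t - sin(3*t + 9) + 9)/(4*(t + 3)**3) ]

-9/8

Direct substitution gives 0/0.
Apply L'Hôpital: lim (3 - 3*cos(3*t + 9))/(-12*(t + 3)^2), still 0/0.
Apply L'Hôpital: lim (9*sin(3*t + 9))/(-24*t - 72), still 0/0.
After 3 applications of L'Hôpital's rule the quotient is (27*cos(3*t + 9))/(-24); substituting t = -3 gives -9/8.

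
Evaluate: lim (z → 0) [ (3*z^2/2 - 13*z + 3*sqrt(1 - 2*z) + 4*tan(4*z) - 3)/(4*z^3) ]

Substitution gives 0/0; apply L'Hôpital's rule 3 times.
After differentiating numerator and denominator 3 times the quotient is (1536*tan(4*z)^2/cos(4*z)^2 + 512/cos(4*z)^2 - 9/(1 - 2*z)^(5/2))/(24); at z = 0 this is 503/24.

503/24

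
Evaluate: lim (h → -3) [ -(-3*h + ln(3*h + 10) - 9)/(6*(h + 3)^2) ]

3/4

Direct substitution gives 0/0.
Apply L'Hôpital: lim (-3 + 3/(3*h + 10))/(-12*h - 36), still 0/0.
After 2 applications of L'Hôpital's rule the quotient is (-9/(3*h + 10)^2)/(-12); substituting h = -3 gives 3/4.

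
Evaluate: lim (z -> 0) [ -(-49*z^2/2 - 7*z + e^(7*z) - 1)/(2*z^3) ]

-343/12

Direct substitution gives 0/0.
Apply L'Hôpital: lim (-49*z + 7*e^(7*z) - 7)/(-6*z^2), still 0/0.
Apply L'Hôpital: lim (49*e^(7*z) - 49)/(-12*z), still 0/0.
After 3 applications of L'Hôpital's rule the quotient is (343*e^(7*z))/(-12); substituting z = 0 gives -343/12.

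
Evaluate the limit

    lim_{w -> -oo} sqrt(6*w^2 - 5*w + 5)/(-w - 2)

√(6)

For large |w|, √(6*w^2 - 5*w + 5) ≈ √6·|w| and the denominator ≈ -w.
Since w → −∞, |w| = −w, giving −√6/(-1) = √(6).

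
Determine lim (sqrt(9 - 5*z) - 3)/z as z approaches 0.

-5/6

A 0/0 form; rationalise with √(9 - 5z) + √9. This collapses the numerator to -5z, leaving -5/(√(9 - 5z) + √9) → -5/(2√9) = -5/6.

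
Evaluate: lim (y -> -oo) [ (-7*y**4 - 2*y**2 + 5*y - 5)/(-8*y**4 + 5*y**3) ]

Numerator and denominator both have degree 4.
Dividing every term by y^4, all lower-order terms vanish and the limit is the ratio of leading coefficients, -7/(-8) = 7/8.

7/8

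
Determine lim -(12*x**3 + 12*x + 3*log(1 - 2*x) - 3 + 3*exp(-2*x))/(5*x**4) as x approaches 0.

2

Substitution gives 0/0; apply L'Hôpital's rule 4 times.
After differentiating numerator and denominator 4 times the quotient is (48*e^(-2*x) - 288/(2*x - 1)^4)/(-120); at x = 0 this is 2.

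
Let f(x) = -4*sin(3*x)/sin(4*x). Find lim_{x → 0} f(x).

Substitution gives 0/0.
Divide numerator and denominator by x: sin(3x)/x → 3 and sin(4x)/x → 4, so the limit is -4·3/4 = -3.

-3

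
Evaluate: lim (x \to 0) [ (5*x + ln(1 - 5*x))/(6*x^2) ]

-25/12

Direct substitution gives 0/0.
Apply L'Hôpital: lim (5 - 5/(1 - 5*x))/(12*x), still 0/0.
After 2 applications of L'Hôpital's rule the quotient is (-25/(1 - 5*x)^2)/(12); substituting x = 0 gives -25/12.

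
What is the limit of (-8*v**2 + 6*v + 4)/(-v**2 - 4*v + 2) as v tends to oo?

Numerator and denominator both have degree 2.
Dividing every term by v^2, all lower-order terms vanish and the limit is the ratio of leading coefficients, -8/(-1) = 8.

8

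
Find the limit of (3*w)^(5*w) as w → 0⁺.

1

Base → 0⁺ and exponent → 0⁺: a 0^0 form.
Take logs: 5w·ln(3w). This is 0·(−∞); rewriting as ln(3w)/(1/(5w)) and applying L'Hôpital gives 0.
Hence the limit is e^0 = 1.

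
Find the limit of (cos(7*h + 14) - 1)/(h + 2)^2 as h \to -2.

Direct substitution gives 0/0.
Apply L'Hôpital: lim (-7*sin(7*h + 14))/(2*h + 4), still 0/0.
After 2 applications of L'Hôpital's rule the quotient is (-49*cos(7*h + 14))/(2); substituting h = -2 gives -49/2.

-49/2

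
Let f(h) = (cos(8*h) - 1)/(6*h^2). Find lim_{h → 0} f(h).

-16/3

Direct substitution gives 0/0.
Apply L'Hôpital: lim (-8*sin(8*h))/(12*h), still 0/0.
After 2 applications of L'Hôpital's rule the quotient is (-64*cos(8*h))/(12); substituting h = 0 gives -16/3.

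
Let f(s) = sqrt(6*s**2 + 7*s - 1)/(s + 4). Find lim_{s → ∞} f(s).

For large |s|, √(6*s^2 + 7*s - 1) ≈ √6·|s| and the denominator ≈ s.
Since s → +∞, |s| = s, giving √6/(1) = √(6).

√(6)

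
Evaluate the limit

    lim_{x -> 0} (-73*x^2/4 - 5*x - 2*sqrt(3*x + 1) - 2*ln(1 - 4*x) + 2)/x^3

943/24

Substitution gives 0/0 (the numerator vanishes to order 3).
Expand each term to order x^3: the coefficient of x^3 in -2·√(1 + 3x) is -27/8 and in -2·ln(1 - 4x) is 128/3.
Lower-order terms cancel with the polynomial part, so the numerator is (943/24)·x^3 + o(x^3), and the limit is (943/24)/(1) = 943/24.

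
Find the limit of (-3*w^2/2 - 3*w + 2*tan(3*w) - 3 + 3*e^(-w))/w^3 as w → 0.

35/2

Substitution gives 0/0 (the numerator vanishes to order 3).
Expand each term to order w^3: the coefficient of w^3 in 2·tan(3w) is 18 and in 3·e^(-w) is -1/2.
Lower-order terms cancel with the polynomial part, so the numerator is (35/2)·w^3 + o(w^3), and the limit is (35/2)/(1) = 35/2.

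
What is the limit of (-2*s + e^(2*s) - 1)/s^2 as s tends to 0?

Direct substitution gives 0/0.
Apply L'Hôpital: lim (2*e^(2*s) - 2)/(2*s), still 0/0.
After 2 applications of L'Hôpital's rule the quotient is (4*e^(2*s))/(2); substituting s = 0 gives 2.

2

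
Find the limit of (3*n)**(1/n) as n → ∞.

1

Base → ∞ and exponent → 0: an ∞^0 form.
Take logs: (1/n)·ln(3·n^1) = (ln 3 + 1·ln n)/n → 0.
So the limit is e^0 = 1.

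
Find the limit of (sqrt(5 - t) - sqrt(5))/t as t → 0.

-√(5)/10

Substitution gives 0/0. Multiply numerator and denominator by the conjugate √(5 - t) + √5.
The numerator becomes (5 - t) − 5 = -t, so the expression simplifies to -1/(√(5 - t) + √5).
Letting t → 0 gives -1/(2√5) = -√(5)/10.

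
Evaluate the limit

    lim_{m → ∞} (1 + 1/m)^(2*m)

e^(2)

Let L be the limit and take ln: ln L = lim (2m)·ln(1 + 1/m) = lim (2m)·(1/m + O(1/m²)) = 2.
Hence L = e^(2).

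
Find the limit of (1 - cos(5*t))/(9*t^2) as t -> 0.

25/18

Substitution gives 0/0.
Use (1 − cos u)/u² → 1/2 with u = 5t: the limit is 5²/(2·9) = 25/18.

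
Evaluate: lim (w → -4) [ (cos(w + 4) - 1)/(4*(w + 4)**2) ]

Direct substitution gives 0/0.
Apply L'Hôpital: lim (-sin(w + 4))/(8*w + 32), still 0/0.
After 2 applications of L'Hôpital's rule the quotient is (-cos(w + 4))/(8); substituting w = -4 gives -1/8.

-1/8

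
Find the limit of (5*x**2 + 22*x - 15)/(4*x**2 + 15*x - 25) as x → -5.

Since x = -5 makes numerator and denominator zero, (x + 5) divides both.
Cancelling it gives (5*x - 3)/(4*x - 5); now plug in x = -5 to get 28/25.

28/25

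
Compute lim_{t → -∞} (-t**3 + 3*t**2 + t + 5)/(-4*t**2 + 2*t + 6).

The numerator has higher degree (3 > 2); the quotient behaves like (-1/(-4))·t^1 for large |t|.
As t → −∞ this diverges to -∞.

-∞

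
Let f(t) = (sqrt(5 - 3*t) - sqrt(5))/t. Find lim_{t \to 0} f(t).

-3*√(5)/10

A 0/0 form; rationalise with √(5 - 3t) + √5. This collapses the numerator to -3t, leaving -3/(√(5 - 3t) + √5) → -3/(2√5) = -3*√(5)/10.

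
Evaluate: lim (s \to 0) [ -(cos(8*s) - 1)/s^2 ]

Direct substitution gives 0/0.
Apply L'Hôpital: lim (-8*sin(8*s))/(-2*s), still 0/0.
After 2 applications of L'Hôpital's rule the quotient is (-64*cos(8*s))/(-2); substituting s = 0 gives 32.

32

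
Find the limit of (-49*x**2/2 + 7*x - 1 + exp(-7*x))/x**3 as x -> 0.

-343/6

Direct substitution gives 0/0.
Apply L'Hôpital: lim (-49*x + 7 - 7*e^(-7*x))/(3*x^2), still 0/0.
Apply L'Hôpital: lim (-49 + 49*e^(-7*x))/(6*x), still 0/0.
After 3 applications of L'Hôpital's rule the quotient is (-343*e^(-7*x))/(6); substituting x = 0 gives -343/6.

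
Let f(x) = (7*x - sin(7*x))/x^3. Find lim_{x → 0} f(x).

Direct substitution gives 0/0.
Apply L'Hôpital: lim (7 - 7*cos(7*x))/(3*x^2), still 0/0.
Apply L'Hôpital: lim (49*sin(7*x))/(6*x), still 0/0.
After 3 applications of L'Hôpital's rule the quotient is (343*cos(7*x))/(6); substituting x = 0 gives 343/6.

343/6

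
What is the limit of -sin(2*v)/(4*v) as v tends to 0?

-1/2

Substitution gives 0/0.
Write it as (2/(-4))·sin(2v)/(2v); since sin(u)/u → 1, the limit is -1/2.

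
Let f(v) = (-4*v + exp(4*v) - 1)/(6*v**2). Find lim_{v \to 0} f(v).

Direct substitution gives 0/0.
Apply L'Hôpital: lim (4*e^(4*v) - 4)/(12*v), still 0/0.
After 2 applications of L'Hôpital's rule the quotient is (16*e^(4*v))/(12); substituting v = 0 gives 4/3.

4/3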